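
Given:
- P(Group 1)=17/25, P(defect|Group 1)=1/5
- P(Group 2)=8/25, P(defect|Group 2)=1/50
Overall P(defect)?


P(B) = Σ P(B|Aᵢ)×P(Aᵢ)
  1/5×17/25 = 17/125
  1/50×8/25 = 4/625
Sum = 89/625

P(defect) = 89/625 ≈ 14.24%


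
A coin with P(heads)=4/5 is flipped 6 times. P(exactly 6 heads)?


Binomial: P(X=6) = C(6,6)×p^6×(1-p)^0
= 1 × 4096/15625 × 1 = 4096/15625

P(X=6) = 4096/15625 ≈ 26.21%


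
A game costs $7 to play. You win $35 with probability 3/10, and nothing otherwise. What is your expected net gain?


E[gain] = (35-7)×3/10 + (-7)×7/10
= 42/5 - 49/10 = 7/2

Expected net gain = $7/2 ≈ $3.50


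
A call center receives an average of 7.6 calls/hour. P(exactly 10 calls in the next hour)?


Poisson(λ=7.6): P(X=10) = e^(-λ)×λ^k/k!
= e^(-7.6) × 7.6^10 / 10!
≈ 0.0005004514334 × 642888893.234 / 3628800 ≈ 0.088661

P(X=10) ≈ 0.088661 ≈ 8.87%


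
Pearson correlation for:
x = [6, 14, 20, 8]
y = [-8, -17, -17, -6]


n=4, Σx=48, Σy=-48, Σxy=-674, Σx²=696, Σy²=678
r = (4×(-674) - 48×(-48))/√((4×696 - 48²)(4×678 - (-48)²))
= -392/√(480×408) = -392/√195840 ≈ -392/442.5381 ≈ -0.8858

r ≈ -0.8858


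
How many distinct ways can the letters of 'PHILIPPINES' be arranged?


Letters: 11, freq: {'P': 3, 'H': 1, 'I': 3, 'L': 1, 'N': 1, 'E': 1, 'S': 1}
11!/(3!×1!×3!×1!×1!×1!×1!) = 39916800/36 = 1108800

1108800


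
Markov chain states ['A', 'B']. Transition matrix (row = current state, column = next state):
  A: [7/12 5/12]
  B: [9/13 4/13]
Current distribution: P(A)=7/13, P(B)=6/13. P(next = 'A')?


P(next=A) = Σᵢ P(now=i)×P(i→A)
= 7/13×7/12 + 6/13×9/13
= 49/156 + 54/169 = 1285/2028

P = 1285/2028 ≈ 0.6336


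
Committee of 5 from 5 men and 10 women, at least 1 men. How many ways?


Count by #men:
  1M,4W: C(5,1)×C(10,4)=1050
  2M,3W: C(5,2)×C(10,3)=1200
  3M,2W: C(5,3)×C(10,2)=450
  4M,1W: C(5,4)×C(10,1)=50
  5M,0W: C(5,5)×C(10,0)=1
Total = 2751

2751


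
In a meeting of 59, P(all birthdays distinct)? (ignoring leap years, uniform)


P(all different) = Π(365-i)/365 for i=0..58
= (365/365)×(364/365)×...×(307/365)
= 0.007011

P ≈ 0.0070 ≈ 0.70%


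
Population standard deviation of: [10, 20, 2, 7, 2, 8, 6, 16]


Mean = 71/8
  (10-71/8)²=81/64
  (20-71/8)²=7921/64
  (2-71/8)²=3025/64
  (7-71/8)²=225/64
  (2-71/8)²=3025/64
  (8-71/8)²=49/64
  (6-71/8)²=529/64
  (16-71/8)²=3249/64
Σ(x-μ)² = 2263/8
σ² = (2263/8)/8 = 2263/64

σ = √(2263/64) ≈ 5.9464


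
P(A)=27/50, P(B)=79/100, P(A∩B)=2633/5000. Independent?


P(A)×P(B) = 2133/5000
P(A∩B) = 2633/5000
Not equal → NOT independent

No, not independent


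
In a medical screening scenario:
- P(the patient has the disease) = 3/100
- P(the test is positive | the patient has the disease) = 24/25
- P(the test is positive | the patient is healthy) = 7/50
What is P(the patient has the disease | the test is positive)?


Using Bayes' theorem:
P(A|B) = P(B|A)·P(A) / P(B)

P(the test is positive) = 24/25 × 3/100 + 7/50 × 97/100
= 18/625 + 679/5000 = 823/5000

P(the patient has the disease|the test is positive) = (18/625) / (823/5000) = 144/823

P(the patient has the disease|the test is positive) = 144/823 ≈ 17.50%


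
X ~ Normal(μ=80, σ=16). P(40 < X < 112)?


z₁=(40-80)/16=-2.5, z₂=(112-80)/16=2.0
P = Φ(2.0) - Φ(-2.5) = 0.977250 - 0.006210 = 0.971040 ≈ 0.9710

P(40 < X < 112) ≈ 0.9710


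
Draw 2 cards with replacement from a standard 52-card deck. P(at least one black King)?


P(not a black King) = 50/52 = 25/26
P(none in 2 draws) = (25/26)^2 = 625/676
P(≥1 black King) = 1 - 625/676 = 51/676

P = 51/676 ≈ 7.54%


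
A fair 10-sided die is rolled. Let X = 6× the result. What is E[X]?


E[die] = (1+10)/2 = 11/2
E[X] = 6 × 11/2 = 33

E[X] = 33


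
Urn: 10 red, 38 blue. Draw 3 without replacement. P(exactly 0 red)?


Hypergeometric: C(10,0)×C(38,3)/C(48,3)
= 1×8436/17296 = 2109/4324

P(X=0) = 2109/4324 ≈ 48.77%


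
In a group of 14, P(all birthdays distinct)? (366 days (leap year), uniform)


P(all different) = Π(366-i)/366 for i=0..13
= (366/366)×(365/366)×...×(353/366)
= 0.777440

P ≈ 0.7774 ≈ 77.74%


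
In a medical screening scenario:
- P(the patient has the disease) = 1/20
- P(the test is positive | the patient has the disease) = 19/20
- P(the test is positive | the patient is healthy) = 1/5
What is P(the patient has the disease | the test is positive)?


Using Bayes' theorem:
P(A|B) = P(B|A)·P(A) / P(B)

P(the test is positive) = 19/20 × 1/20 + 1/5 × 19/20
= 19/400 + 19/100 = 19/80

P(the patient has the disease|the test is positive) = (19/400) / (19/80) = 1/5

P(the patient has the disease|the test is positive) = 1/5 ≈ 20.00%


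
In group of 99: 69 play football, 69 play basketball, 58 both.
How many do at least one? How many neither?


|A∪B| = 69+69-58 = 80
Neither = 99-80 = 19

At least one: 80; Neither: 19


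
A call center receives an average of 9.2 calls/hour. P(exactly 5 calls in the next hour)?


Poisson(λ=9.2): P(X=5) = e^(-λ)×λ^k/k!
= e^(-9.2) × 9.2^5 / 5!
≈ 0.0001010394018 × 65908.15232 / 120 ≈ 0.055494

P(X=5) ≈ 0.055494 ≈ 5.55%


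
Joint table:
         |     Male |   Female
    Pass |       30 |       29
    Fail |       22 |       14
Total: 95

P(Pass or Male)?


P(Pass∨Male) = P(Pass) + P(Male) - P(Pass∧Male)
= (59 + 52 - 30)/95 = 81/95

P = 81/95 ≈ 85.26%


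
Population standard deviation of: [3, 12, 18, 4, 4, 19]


Mean = 60/6 = 10
  (3-10)²=49
  (12-10)²=4
  (18-10)²=64
  (4-10)²=36
  (4-10)²=36
  (19-10)²=81
Σ(x-μ)² = 270
σ² = 270/6 = 45

σ = √(45) ≈ 6.7082


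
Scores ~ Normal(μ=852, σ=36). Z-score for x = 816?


z = (x - μ)/σ = (816 - 852)/36 = -1.0

z = -1.0


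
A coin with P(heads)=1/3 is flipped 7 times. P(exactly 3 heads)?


Binomial: P(X=3) = C(7,3)×p^3×(1-p)^4
= 35 × 1/27 × 16/81 = 560/2187

P(X=3) = 560/2187 ≈ 25.61%


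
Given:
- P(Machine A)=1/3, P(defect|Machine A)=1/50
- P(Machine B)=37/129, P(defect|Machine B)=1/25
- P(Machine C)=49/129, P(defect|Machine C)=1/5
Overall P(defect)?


P(B) = Σ P(B|Aᵢ)×P(Aᵢ)
  1/50×1/3 = 1/150
  1/25×37/129 = 37/3225
  1/5×49/129 = 49/645
Sum = 607/6450

P(defect) = 607/6450 ≈ 9.41%


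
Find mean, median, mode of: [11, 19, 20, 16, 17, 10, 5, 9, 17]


Sorted: [5, 9, 10, 11, 16, 17, 17, 19, 20]
Mean = 124/9
Median = 16
Freq: {11: 1, 19: 1, 20: 1, 16: 1, 17: 2, 10: 1, 5: 1, 9: 1}
Mode: [17]

Mean=124/9, Median=16, Mode=17


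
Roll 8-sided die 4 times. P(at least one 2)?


P(no 2)^4 = (7/8)^4 = 2401/4096
P(≥1) = 1 - 2401/4096 = 1695/4096

P = 1695/4096 ≈ 41.38%


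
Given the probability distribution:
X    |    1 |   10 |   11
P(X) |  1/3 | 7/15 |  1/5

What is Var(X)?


E[X] = 36/5
E[X²] = 356/5
Var(X) = E[X²] - (E[X])² = 356/5 - 1296/25 = 484/25

Var(X) = 484/25 ≈ 19.3600


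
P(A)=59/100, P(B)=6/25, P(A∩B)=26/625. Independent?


P(A)×P(B) = 177/1250
P(A∩B) = 26/625
Not equal → NOT independent

No, not independent


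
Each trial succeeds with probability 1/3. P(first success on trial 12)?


Geometric: P(X=12) = (1-p)^(k-1)×p = (2/3)^11×1/3 = 2048/531441

P(X=12) = 2048/531441 ≈ 0.39%


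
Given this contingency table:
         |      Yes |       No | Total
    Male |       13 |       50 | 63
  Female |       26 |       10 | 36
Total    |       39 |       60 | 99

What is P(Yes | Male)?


P(Yes | Male) = 13/(13+50) = 13/63

P(Yes|Male) = 13/63 ≈ 20.63%


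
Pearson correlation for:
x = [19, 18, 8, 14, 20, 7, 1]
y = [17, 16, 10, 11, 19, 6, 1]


n=7, Σx=87, Σy=80, Σxy=1268, Σx²=1395, Σy²=1164
r = (7×1268 - 87×80)/√((7×1395 - 87²)(7×1164 - 80²))
= 1916/√(2196×1748) = 1916/√3838608 ≈ 1916/1959.2366 ≈ 0.9779

r ≈ 0.9779


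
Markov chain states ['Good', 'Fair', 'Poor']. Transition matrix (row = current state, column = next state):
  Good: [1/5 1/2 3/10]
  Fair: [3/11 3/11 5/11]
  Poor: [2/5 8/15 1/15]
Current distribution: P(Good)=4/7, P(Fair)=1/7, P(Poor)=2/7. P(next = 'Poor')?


P(next=Poor) = Σᵢ P(now=i)×P(i→Poor)
= 4/7×3/10 + 1/7×5/11 + 2/7×1/15
= 6/35 + 5/77 + 2/105 = 59/231

P = 59/231 ≈ 0.2554


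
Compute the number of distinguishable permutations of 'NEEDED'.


Letters: 6, freq: {'N': 1, 'E': 3, 'D': 2}
6!/(1!×3!×2!) = 720/12 = 60

60


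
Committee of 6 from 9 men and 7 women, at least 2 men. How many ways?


Count by #men:
  2M,4W: C(9,2)×C(7,4)=1260
  3M,3W: C(9,3)×C(7,3)=2940
  4M,2W: C(9,4)×C(7,2)=2646
  5M,1W: C(9,5)×C(7,1)=882
  6M,0W: C(9,6)×C(7,0)=84
Total = 7812

7812


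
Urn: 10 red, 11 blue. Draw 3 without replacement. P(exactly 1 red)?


Hypergeometric: C(10,1)×C(11,2)/C(21,3)
= 10×55/1330 = 55/133

P(X=1) = 55/133 ≈ 41.35%


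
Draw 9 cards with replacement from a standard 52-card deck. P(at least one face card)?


P(not a face card) = 40/52 = 10/13
P(none in 9 draws) = (10/13)^9 = 1000000000/10604499373
P(≥1 face card) = 1 - 1000000000/10604499373 = 9604499373/10604499373

P = 9604499373/10604499373 ≈ 90.57%


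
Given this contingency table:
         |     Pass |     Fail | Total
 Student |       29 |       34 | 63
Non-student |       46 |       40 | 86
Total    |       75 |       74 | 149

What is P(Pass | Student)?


P(Pass | Student) = 29/(29+34) = 29/63

P(Pass|Student) = 29/63 ≈ 46.03%


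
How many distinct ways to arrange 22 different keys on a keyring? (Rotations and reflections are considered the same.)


Free circular arrangements: rotations and reflections both identified.
(n-1)!/2 = 21!/2 = 51090942171709440000/2 = 25545471085854720000

25545471085854720000


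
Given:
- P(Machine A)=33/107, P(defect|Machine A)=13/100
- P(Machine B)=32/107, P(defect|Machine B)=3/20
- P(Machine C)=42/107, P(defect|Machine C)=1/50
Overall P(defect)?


P(B) = Σ P(B|Aᵢ)×P(Aᵢ)
  13/100×33/107 = 429/10700
  3/20×32/107 = 24/535
  1/50×42/107 = 21/2675
Sum = 993/10700

P(defect) = 993/10700 ≈ 9.28%


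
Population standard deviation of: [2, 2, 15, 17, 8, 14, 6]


Mean = 64/7
  (2-64/7)²=2500/49
  (2-64/7)²=2500/49
  (15-64/7)²=1681/49
  (17-64/7)²=3025/49
  (8-64/7)²=64/49
  (14-64/7)²=1156/49
  (6-64/7)²=484/49
Σ(x-μ)² = 1630/7
σ² = (1630/7)/7 = 1630/49

σ = √(1630/49) ≈ 5.7676


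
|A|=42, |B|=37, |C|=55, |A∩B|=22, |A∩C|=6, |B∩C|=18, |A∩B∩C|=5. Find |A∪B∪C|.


|A∪B∪C| = 42+37+55-22-6-18+5 = 93

|A∪B∪C| = 93


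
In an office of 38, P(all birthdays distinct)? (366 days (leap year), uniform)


P(all different) = Π(366-i)/366 for i=0..37
= (366/366)×(365/366)×...×(329/366)
= 0.136703

P ≈ 0.1367 ≈ 13.67%


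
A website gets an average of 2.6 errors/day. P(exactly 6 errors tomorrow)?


Poisson(λ=2.6): P(X=6) = e^(-λ)×λ^k/k!
= e^(-2.6) × 2.6^6 / 6!
≈ 0.07427357821 × 308.915776 / 720 ≈ 0.031867

P(X=6) ≈ 0.031867 ≈ 3.19%


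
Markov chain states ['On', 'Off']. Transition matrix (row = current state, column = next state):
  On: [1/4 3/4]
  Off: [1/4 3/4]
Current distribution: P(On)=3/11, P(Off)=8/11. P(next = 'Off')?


P(next=Off) = Σᵢ P(now=i)×P(i→Off)
= 3/11×3/4 + 8/11×3/4
= 9/44 + 6/11 = 3/4

P = 3/4 ≈ 0.7500


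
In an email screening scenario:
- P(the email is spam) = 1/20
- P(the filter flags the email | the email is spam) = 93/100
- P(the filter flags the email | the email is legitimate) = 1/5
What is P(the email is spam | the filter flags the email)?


Using Bayes' theorem:
P(A|B) = P(B|A)·P(A) / P(B)

P(the filter flags the email) = 93/100 × 1/20 + 1/5 × 19/20
= 93/2000 + 19/100 = 473/2000

P(the email is spam|the filter flags the email) = (93/2000) / (473/2000) = 93/473

P(the email is spam|the filter flags the email) = 93/473 ≈ 19.66%


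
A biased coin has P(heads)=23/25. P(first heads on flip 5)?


Geometric: P(X=5) = (1-p)^(k-1)×p = (2/25)^4×23/25 = 368/9765625

P(X=5) = 368/9765625 ≈ 0.00%


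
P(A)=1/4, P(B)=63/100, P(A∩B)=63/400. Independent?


P(A)×P(B) = 63/400
P(A∩B) = 63/400
Equal ✓ → Independent

Yes, independent


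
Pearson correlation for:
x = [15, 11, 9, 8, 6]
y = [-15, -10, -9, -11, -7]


n=5, Σx=49, Σy=-52, Σxy=-546, Σx²=527, Σy²=576
r = (5×(-546) - 49×(-52))/√((5×527 - 49²)(5×576 - (-52)²))
= -182/√(234×176) = -182/√41184 ≈ -182/202.9384 ≈ -0.8968

r ≈ -0.8968


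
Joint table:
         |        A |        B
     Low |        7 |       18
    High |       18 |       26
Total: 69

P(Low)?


P(Low) = (7+18)/69 = 25/69

P(Low) = 25/69 ≈ 36.23%


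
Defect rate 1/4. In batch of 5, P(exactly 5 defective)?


Binomial: P(X=5) = C(5,5)×p^5×(1-p)^0
= 1 × 1/1024 × 1 = 1/1024

P(X=5) = 1/1024 ≈ 0.10%


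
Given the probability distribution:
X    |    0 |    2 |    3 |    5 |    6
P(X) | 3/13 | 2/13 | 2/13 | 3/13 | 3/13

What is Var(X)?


E[X] = 43/13
E[X²] = 209/13
Var(X) = E[X²] - (E[X])² = 209/13 - 1849/169 = 868/169

Var(X) = 868/169 ≈ 5.1361


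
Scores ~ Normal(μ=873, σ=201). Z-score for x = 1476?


z = (x - μ)/σ = (1476 - 873)/201 = 3.0

z = 3.0


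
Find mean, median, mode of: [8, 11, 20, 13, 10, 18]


Sorted: [8, 10, 11, 13, 18, 20]
Mean = 80/6 = 40/3
Median = 12
Freq: {8: 1, 11: 1, 20: 1, 13: 1, 10: 1, 18: 1}
Mode: No mode

Mean=40/3, Median=12, Mode=No mode


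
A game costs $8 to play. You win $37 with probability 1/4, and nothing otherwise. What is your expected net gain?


E[gain] = (37-8)×1/4 + (-8)×3/4
= 29/4 - 6 = 5/4

Expected net gain = $5/4 ≈ $1.25


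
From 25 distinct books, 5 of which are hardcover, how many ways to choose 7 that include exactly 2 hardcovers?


Choose 2 of the 5 hardcovers and 5 of the other 20 books:
C(5,2)×C(20,5) = 10×15504 = 155040

155040


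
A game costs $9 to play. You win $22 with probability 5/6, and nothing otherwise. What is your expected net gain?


E[gain] = (22-9)×5/6 + (-9)×1/6
= 65/6 - 3/2 = 28/3

Expected net gain = $28/3 ≈ $9.33


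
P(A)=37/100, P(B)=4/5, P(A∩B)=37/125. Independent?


P(A)×P(B) = 37/125
P(A∩B) = 37/125
Equal ✓ → Independent

Yes, independent


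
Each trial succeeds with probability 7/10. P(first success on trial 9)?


Geometric: P(X=9) = (1-p)^(k-1)×p = (3/10)^8×7/10 = 45927/1000000000

P(X=9) = 45927/1000000000 ≈ 0.00%


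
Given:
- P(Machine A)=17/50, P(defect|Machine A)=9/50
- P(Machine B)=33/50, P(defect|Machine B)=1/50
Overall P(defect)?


P(B) = Σ P(B|Aᵢ)×P(Aᵢ)
  9/50×17/50 = 153/2500
  1/50×33/50 = 33/2500
Sum = 93/1250

P(defect) = 93/1250 ≈ 7.44%


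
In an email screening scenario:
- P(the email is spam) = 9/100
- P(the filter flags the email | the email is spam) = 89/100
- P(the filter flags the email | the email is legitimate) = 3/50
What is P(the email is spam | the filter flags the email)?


Using Bayes' theorem:
P(A|B) = P(B|A)·P(A) / P(B)

P(the filter flags the email) = 89/100 × 9/100 + 3/50 × 91/100
= 801/10000 + 273/5000 = 1347/10000

P(the email is spam|the filter flags the email) = (801/10000) / (1347/10000) = 267/449

P(the email is spam|the filter flags the email) = 267/449 ≈ 59.47%


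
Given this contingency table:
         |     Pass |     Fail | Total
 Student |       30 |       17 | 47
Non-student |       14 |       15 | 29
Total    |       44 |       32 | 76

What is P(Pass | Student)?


P(Pass | Student) = 30/(30+17) = 30/47

P(Pass|Student) = 30/47 ≈ 63.83%


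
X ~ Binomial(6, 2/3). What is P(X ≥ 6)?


P(X ≥ 6) = Σ P(X=i) for i=6..6
P(X=6) = 64/729
Sum = 64/729

P(X ≥ 6) = 64/729 ≈ 8.78%


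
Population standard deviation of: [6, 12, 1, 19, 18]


Mean = 56/5
  (6-56/5)²=676/25
  (12-56/5)²=16/25
  (1-56/5)²=2601/25
  (19-56/5)²=1521/25
  (18-56/5)²=1156/25
Σ(x-μ)² = 1194/5
σ² = (1194/5)/5 = 1194/25

σ = √(1194/25) ≈ 6.9109


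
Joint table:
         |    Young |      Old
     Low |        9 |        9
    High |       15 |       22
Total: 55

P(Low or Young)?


P(Low∨Young) = P(Low) + P(Young) - P(Low∧Young)
= (18 + 24 - 9)/55 = 33/55 = 3/5

P = 3/5 ≈ 60.00%


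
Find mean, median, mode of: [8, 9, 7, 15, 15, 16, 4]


Sorted: [4, 7, 8, 9, 15, 15, 16]
Mean = 74/7
Median = 9
Freq: {8: 1, 9: 1, 7: 1, 15: 2, 16: 1, 4: 1}
Mode: [15]

Mean=74/7, Median=9, Mode=15


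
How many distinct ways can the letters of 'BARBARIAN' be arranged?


Letters: 9, freq: {'B': 2, 'A': 3, 'R': 2, 'I': 1, 'N': 1}
9!/(2!×3!×2!×1!×1!) = 362880/24 = 15120

15120


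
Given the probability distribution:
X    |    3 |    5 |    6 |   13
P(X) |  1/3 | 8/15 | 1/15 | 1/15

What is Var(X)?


E[X] = 74/15
E[X²] = 30
Var(X) = E[X²] - (E[X])² = 30 - 5476/225 = 1274/225

Var(X) = 1274/225 ≈ 5.6622


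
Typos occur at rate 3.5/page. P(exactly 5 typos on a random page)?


Poisson(λ=3.5): P(X=5) = e^(-λ)×λ^k/k!
= e^(-3.5) × 3.5^5 / 5!
≈ 0.03019738342 × 525.21875 / 120 ≈ 0.132169

P(X=5) ≈ 0.132169 ≈ 13.22%


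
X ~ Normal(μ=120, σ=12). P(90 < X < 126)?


z₁=(90-120)/12=-2.5, z₂=(126-120)/12=0.5
P = Φ(0.5) - Φ(-2.5) = 0.691462 - 0.006210 = 0.685252 ≈ 0.6853

P(90 < X < 126) ≈ 0.6853


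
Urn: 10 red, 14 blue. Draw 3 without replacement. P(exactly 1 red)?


Hypergeometric: C(10,1)×C(14,2)/C(24,3)
= 10×91/2024 = 455/1012

P(X=1) = 455/1012 ≈ 44.96%


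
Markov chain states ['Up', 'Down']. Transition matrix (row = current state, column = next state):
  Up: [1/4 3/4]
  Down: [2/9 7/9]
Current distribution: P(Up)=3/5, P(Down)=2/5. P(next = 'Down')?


P(next=Down) = Σᵢ P(now=i)×P(i→Down)
= 3/5×3/4 + 2/5×7/9
= 9/20 + 14/45 = 137/180

P = 137/180 ≈ 0.7611


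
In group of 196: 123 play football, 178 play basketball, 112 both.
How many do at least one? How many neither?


|A∪B| = 123+178-112 = 189
Neither = 196-189 = 7

At least one: 189; Neither: 7


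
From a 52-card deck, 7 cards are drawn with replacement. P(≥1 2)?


P(not a 2) = 48/52 = 12/13
P(none in 7 draws) = (12/13)^7 = 35831808/62748517
P(≥1 2) = 1 - 35831808/62748517 = 26916709/62748517

P = 26916709/62748517 ≈ 42.90%


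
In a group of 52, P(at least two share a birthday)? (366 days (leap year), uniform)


P(all different) = Π(366-i)/366 for i=0..51
= 0.022238
P(match) = 1 - 0.022238 = 0.977762

P ≈ 0.9778 ≈ 97.78%


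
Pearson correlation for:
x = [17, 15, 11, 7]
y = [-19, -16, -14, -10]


n=4, Σx=50, Σy=-59, Σxy=-787, Σx²=684, Σy²=913
r = (4×(-787) - 50×(-59))/√((4×684 - 50²)(4×913 - (-59)²))
= -198/√(236×171) = -198/√40356 ≈ -198/200.8880 ≈ -0.9856

r ≈ -0.9856


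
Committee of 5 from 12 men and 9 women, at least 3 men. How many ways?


Count by #men:
  3M,2W: C(12,3)×C(9,2)=7920
  4M,1W: C(12,4)×C(9,1)=4455
  5M,0W: C(12,5)×C(9,0)=792
Total = 13167

13167


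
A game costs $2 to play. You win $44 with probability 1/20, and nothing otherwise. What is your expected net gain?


E[gain] = (44-2)×1/20 + (-2)×19/20
= 21/10 - 19/10 = 1/5

Expected net gain = $1/5 ≈ $0.20


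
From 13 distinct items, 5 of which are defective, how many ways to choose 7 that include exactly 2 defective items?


Choose 2 of the 5 defective items and 5 of the other 8 items:
C(5,2)×C(8,5) = 10×56 = 560

560


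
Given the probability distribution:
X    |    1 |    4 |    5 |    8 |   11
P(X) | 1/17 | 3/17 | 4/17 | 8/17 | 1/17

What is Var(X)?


E[X] = 108/17
E[X²] = 46
Var(X) = E[X²] - (E[X])² = 46 - 11664/289 = 1630/289

Var(X) = 1630/289 ≈ 5.6401


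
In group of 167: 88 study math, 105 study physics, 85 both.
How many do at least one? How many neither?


|A∪B| = 88+105-85 = 108
Neither = 167-108 = 59

At least one: 108; Neither: 59


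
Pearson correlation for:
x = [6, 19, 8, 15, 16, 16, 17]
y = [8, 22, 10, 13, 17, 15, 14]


n=7, Σx=97, Σy=99, Σxy=1491, Σx²=1487, Σy²=1527
r = (7×1491 - 97×99)/√((7×1487 - 97²)(7×1527 - 99²))
= 834/√(1000×888) = 834/√888000 ≈ 834/942.3375 ≈ 0.8850

r ≈ 0.8850


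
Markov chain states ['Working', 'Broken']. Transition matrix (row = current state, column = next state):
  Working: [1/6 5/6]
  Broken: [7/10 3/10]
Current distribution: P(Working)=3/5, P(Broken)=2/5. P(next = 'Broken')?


P(next=Broken) = Σᵢ P(now=i)×P(i→Broken)
= 3/5×5/6 + 2/5×3/10
= 1/2 + 3/25 = 31/50

P = 31/50 ≈ 0.6200


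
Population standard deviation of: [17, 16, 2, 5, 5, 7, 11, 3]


Mean = 66/8 = 33/4
  (17-33/4)²=1225/16
  (16-33/4)²=961/16
  (2-33/4)²=625/16
  (5-33/4)²=169/16
  (5-33/4)²=169/16
  (7-33/4)²=25/16
  (11-33/4)²=121/16
  (3-33/4)²=441/16
Σ(x-μ)² = 467/2
σ² = (467/2)/8 = 467/16

σ = √(467/16) ≈ 5.4025


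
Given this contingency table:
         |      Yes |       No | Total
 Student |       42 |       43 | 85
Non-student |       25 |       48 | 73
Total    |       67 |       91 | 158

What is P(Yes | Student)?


P(Yes | Student) = 42/(42+43) = 42/85

P(Yes|Student) = 42/85 ≈ 49.41%


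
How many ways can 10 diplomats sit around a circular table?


Circular arrangements of 10 distinct objects: fix one position to break rotational symmetry.
(n-1)! = 9! = 362880

362880


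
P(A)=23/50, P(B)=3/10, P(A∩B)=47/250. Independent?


P(A)×P(B) = 69/500
P(A∩B) = 47/250
Not equal → NOT independent

No, not independent


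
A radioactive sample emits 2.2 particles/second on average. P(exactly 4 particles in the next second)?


Poisson(λ=2.2): P(X=4) = e^(-λ)×λ^k/k!
= e^(-2.2) × 2.2^4 / 4!
≈ 0.1108031584 × 23.4256 / 24 ≈ 0.108151

P(X=4) ≈ 0.108151 ≈ 10.82%


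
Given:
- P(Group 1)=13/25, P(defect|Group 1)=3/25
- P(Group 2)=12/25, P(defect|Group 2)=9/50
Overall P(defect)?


P(B) = Σ P(B|Aᵢ)×P(Aᵢ)
  3/25×13/25 = 39/625
  9/50×12/25 = 54/625
Sum = 93/625

P(defect) = 93/625 ≈ 14.88%


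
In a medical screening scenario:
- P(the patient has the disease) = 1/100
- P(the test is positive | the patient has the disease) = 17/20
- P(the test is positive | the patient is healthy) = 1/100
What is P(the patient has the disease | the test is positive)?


Using Bayes' theorem:
P(A|B) = P(B|A)·P(A) / P(B)

P(the test is positive) = 17/20 × 1/100 + 1/100 × 99/100
= 17/2000 + 99/10000 = 23/1250

P(the patient has the disease|the test is positive) = (17/2000) / (23/1250) = 85/184

P(the patient has the disease|the test is positive) = 85/184 ≈ 46.20%


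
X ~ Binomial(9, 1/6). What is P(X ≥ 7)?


P(X ≥ 7) = Σ P(X=i) for i=7..9
P(X=7) = 25/279936
P(X=8) = 5/1119744
P(X=9) = 1/10077696
Sum = 473/5038848

P(X ≥ 7) = 473/5038848 ≈ 0.01%


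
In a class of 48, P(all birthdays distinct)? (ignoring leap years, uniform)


P(all different) = Π(365-i)/365 for i=0..47
= (365/365)×(364/365)×...×(318/365)
= 0.039402

P ≈ 0.0394 ≈ 3.94%


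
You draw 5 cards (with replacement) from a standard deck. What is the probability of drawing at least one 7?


P(not a 7) = 48/52 = 12/13
P(none in 5 draws) = (12/13)^5 = 248832/371293
P(≥1 7) = 1 - 248832/371293 = 122461/371293

P = 122461/371293 ≈ 32.98%


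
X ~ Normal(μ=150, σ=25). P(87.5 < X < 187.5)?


z₁=(87.5-150)/25=-2.5, z₂=(187.5-150)/25=1.5
P = Φ(1.5) - Φ(-2.5) = 0.933193 - 0.006210 = 0.926983 ≈ 0.9270

P(87.5 < X < 187.5) ≈ 0.9270


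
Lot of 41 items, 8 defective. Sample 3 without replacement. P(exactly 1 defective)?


Hypergeometric: C(8,1)×C(33,2)/C(41,3)
= 8×528/10660 = 1056/2665

P(X=1) = 1056/2665 ≈ 39.62%


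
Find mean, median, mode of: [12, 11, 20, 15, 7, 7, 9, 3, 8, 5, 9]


Sorted: [3, 5, 7, 7, 8, 9, 9, 11, 12, 15, 20]
Mean = 106/11
Median = 9
Freq: {12: 1, 11: 1, 20: 1, 15: 1, 7: 2, 9: 2, 3: 1, 8: 1, 5: 1}
Mode: [7, 9]

Mean=106/11, Median=9, Mode=[7, 9]


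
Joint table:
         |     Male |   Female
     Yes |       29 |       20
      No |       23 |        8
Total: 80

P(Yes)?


P(Yes) = (29+20)/80 = 49/80

P(Yes) = 49/80 ≈ 61.25%


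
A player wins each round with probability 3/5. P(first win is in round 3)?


Geometric: P(X=3) = (1-p)^(k-1)×p = (2/5)^2×3/5 = 12/125

P(X=3) = 12/125 ≈ 9.60%


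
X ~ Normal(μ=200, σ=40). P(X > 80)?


z = (80-200)/40 = -3.0
P(X > 80) = 1 - P(Z ≤ -3.0) = 1 - 0.0013 = 0.9987

P(X > 80) ≈ 0.9987


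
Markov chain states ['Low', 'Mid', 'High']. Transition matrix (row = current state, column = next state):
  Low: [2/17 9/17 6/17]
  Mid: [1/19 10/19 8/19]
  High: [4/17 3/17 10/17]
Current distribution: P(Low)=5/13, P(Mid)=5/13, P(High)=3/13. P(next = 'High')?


P(next=High) = Σᵢ P(now=i)×P(i→High)
= 5/13×6/17 + 5/13×8/19 + 3/13×10/17
= 30/221 + 40/247 + 30/221 = 140/323

P = 140/323 ≈ 0.4334


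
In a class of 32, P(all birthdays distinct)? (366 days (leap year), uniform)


P(all different) = Π(366-i)/366 for i=0..31
= (366/366)×(365/366)×...×(335/366)
= 0.247626

P ≈ 0.2476 ≈ 24.76%


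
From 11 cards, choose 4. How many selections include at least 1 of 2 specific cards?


Complement: C(11,4) - C(9,4) = 330 - 126 = 204

204


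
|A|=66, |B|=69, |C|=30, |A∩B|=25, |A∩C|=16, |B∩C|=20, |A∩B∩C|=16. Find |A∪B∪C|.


|A∪B∪C| = 66+69+30-25-16-20+16 = 120

|A∪B∪C| = 120


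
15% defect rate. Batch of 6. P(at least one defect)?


P(all good) = (17/20)^6 = 24137569/64000000
P(≥1 defect) = 39862431/64000000

P = 39862431/64000000 ≈ 62.29%


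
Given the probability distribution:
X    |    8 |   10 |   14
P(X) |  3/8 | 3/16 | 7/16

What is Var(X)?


E[X] = 11
E[X²] = 257/2
Var(X) = E[X²] - (E[X])² = 257/2 - 121 = 15/2

Var(X) = 15/2 ≈ 7.5000


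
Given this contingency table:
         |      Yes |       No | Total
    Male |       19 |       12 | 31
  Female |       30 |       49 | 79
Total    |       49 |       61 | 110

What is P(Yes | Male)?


P(Yes | Male) = 19/(19+12) = 19/31

P(Yes|Male) = 19/31 ≈ 61.29%


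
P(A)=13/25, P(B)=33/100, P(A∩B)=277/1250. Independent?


P(A)×P(B) = 429/2500
P(A∩B) = 277/1250
Not equal → NOT independent

No, not independent


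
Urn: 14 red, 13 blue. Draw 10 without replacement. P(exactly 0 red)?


Hypergeometric: C(14,0)×C(13,10)/C(27,10)
= 1×286/8436285 = 2/58995

P(X=0) = 2/58995 ≈ 0.00%


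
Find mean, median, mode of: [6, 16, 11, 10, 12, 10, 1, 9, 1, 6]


Sorted: [1, 1, 6, 6, 9, 10, 10, 11, 12, 16]
Mean = 82/10 = 41/5
Median = 19/2
Freq: {6: 2, 16: 1, 11: 1, 10: 2, 12: 1, 1: 2, 9: 1}
Mode: [1, 6, 10]

Mean=41/5, Median=19/2, Mode=[1, 6, 10]


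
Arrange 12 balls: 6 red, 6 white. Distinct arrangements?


12!/(6!×6!) = 924

924


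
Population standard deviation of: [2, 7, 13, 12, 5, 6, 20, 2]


Mean = 67/8
  (2-67/8)²=2601/64
  (7-67/8)²=121/64
  (13-67/8)²=1369/64
  (12-67/8)²=841/64
  (5-67/8)²=729/64
  (6-67/8)²=361/64
  (20-67/8)²=8649/64
  (2-67/8)²=2601/64
Σ(x-μ)² = 2159/8
σ² = (2159/8)/8 = 2159/64

σ = √(2159/64) ≈ 5.8081


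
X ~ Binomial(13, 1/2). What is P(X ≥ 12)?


P(X ≥ 12) = Σ P(X=i) for i=12..13
P(X=12) = 13/8192
P(X=13) = 1/8192
Sum = 7/4096

P(X ≥ 12) = 7/4096 ≈ 0.17%


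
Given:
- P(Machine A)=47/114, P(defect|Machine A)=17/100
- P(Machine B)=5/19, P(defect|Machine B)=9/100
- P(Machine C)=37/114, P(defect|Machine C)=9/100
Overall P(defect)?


P(B) = Σ P(B|Aᵢ)×P(Aᵢ)
  17/100×47/114 = 799/11400
  9/100×5/19 = 9/380
  9/100×37/114 = 111/3800
Sum = 701/5700

P(defect) = 701/5700 ≈ 12.30%


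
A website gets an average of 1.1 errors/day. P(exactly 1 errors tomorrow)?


Poisson(λ=1.1): P(X=1) = e^(-λ)×λ^k/k!
= e^(-1.1) × 1.1^1 / 1!
≈ 0.3328710837 × 1.1 / 1 ≈ 0.366158

P(X=1) ≈ 0.366158 ≈ 36.62%


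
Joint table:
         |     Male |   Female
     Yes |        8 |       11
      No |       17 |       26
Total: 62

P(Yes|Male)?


P(Yes|Male) = 8/(8+17) = 8/25

P = 8/25 ≈ 32.00%


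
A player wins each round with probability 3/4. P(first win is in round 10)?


Geometric: P(X=10) = (1-p)^(k-1)×p = (1/4)^9×3/4 = 3/1048576

P(X=10) = 3/1048576 ≈ 0.00%


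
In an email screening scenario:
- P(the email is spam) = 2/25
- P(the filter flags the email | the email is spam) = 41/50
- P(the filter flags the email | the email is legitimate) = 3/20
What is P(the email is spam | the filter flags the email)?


Using Bayes' theorem:
P(A|B) = P(B|A)·P(A) / P(B)

P(the filter flags the email) = 41/50 × 2/25 + 3/20 × 23/25
= 41/625 + 69/500 = 509/2500

P(the email is spam|the filter flags the email) = (41/625) / (509/2500) = 164/509

P(the email is spam|the filter flags the email) = 164/509 ≈ 32.22%


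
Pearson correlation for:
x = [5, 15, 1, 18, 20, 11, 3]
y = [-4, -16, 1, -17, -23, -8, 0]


n=7, Σx=73, Σy=-67, Σxy=-1113, Σx²=1105, Σy²=1155
r = (7×(-1113) - 73×(-67))/√((7×1105 - 73²)(7×1155 - (-67)²))
= -2900/√(2406×3596) = -2900/√8651976 ≈ -2900/2941.4241 ≈ -0.9859

r ≈ -0.9859


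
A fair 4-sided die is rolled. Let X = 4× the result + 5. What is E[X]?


E[die] = (1+4)/2 = 5/2
E[X] = 4×5/2 + 5 = 15

E[X] = 15


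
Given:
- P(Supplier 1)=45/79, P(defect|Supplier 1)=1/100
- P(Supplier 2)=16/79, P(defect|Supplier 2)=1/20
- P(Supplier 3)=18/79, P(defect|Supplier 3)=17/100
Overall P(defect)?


P(B) = Σ P(B|Aᵢ)×P(Aᵢ)
  1/100×45/79 = 9/1580
  1/20×16/79 = 4/395
  17/100×18/79 = 153/3950
Sum = 431/7900

P(defect) = 431/7900 ≈ 5.46%


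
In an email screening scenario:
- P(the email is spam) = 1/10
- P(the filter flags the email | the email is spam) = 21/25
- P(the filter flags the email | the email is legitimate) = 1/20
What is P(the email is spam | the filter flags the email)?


Using Bayes' theorem:
P(A|B) = P(B|A)·P(A) / P(B)

P(the filter flags the email) = 21/25 × 1/10 + 1/20 × 9/10
= 21/250 + 9/200 = 129/1000

P(the email is spam|the filter flags the email) = (21/250) / (129/1000) = 28/43

P(the email is spam|the filter flags the email) = 28/43 ≈ 65.12%


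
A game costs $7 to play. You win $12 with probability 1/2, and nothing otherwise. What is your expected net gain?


E[gain] = (12-7)×1/2 + (-7)×1/2
= 5/2 - 7/2 = -1

Expected net gain = $-1 ≈ $-1.00


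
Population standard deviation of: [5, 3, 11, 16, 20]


Mean = 55/5 = 11
  (5-11)²=36
  (3-11)²=64
  (11-11)²=0
  (16-11)²=25
  (20-11)²=81
Σ(x-μ)² = 206
σ² = 206/5

σ = √(206/5) ≈ 6.4187


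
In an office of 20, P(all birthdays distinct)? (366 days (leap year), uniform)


P(all different) = Π(366-i)/366 for i=0..19
= (366/366)×(365/366)×...×(347/366)
= 0.589430

P ≈ 0.5894 ≈ 58.94%


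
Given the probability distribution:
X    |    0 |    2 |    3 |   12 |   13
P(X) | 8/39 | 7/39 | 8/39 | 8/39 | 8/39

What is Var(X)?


E[X] = 238/39
E[X²] = 868/13
Var(X) = E[X²] - (E[X])² = 868/13 - 56644/1521 = 44912/1521

Var(X) = 44912/1521 ≈ 29.5279


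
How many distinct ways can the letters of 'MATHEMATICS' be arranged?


Letters: 11, freq: {'M': 2, 'A': 2, 'T': 2, 'H': 1, 'E': 1, 'I': 1, 'C': 1, 'S': 1}
11!/(2!×2!×2!×1!×1!×1!×1!×1!) = 39916800/8 = 4989600

4989600


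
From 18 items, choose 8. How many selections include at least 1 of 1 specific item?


Complement: C(18,8) - C(17,8) = 43758 - 24310 = 19448

19448


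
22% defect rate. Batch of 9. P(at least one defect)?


P(all good) = (39/50)^9 = 208728361158759/1953125000000000
P(≥1 defect) = 1744396638841241/1953125000000000

P = 1744396638841241/1953125000000000 ≈ 89.31%


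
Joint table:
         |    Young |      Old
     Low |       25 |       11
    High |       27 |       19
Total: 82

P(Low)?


P(Low) = (25+11)/82 = 36/82 = 18/41

P(Low) = 18/41 ≈ 43.90%


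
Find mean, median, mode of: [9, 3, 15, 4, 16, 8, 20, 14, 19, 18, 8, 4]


Sorted: [3, 4, 4, 8, 8, 9, 14, 15, 16, 18, 19, 20]
Mean = 138/12 = 23/2
Median = 23/2
Freq: {9: 1, 3: 1, 15: 1, 4: 2, 16: 1, 8: 2, 20: 1, 14: 1, 19: 1, 18: 1}
Mode: [4, 8]

Mean=23/2, Median=23/2, Mode=[4, 8]


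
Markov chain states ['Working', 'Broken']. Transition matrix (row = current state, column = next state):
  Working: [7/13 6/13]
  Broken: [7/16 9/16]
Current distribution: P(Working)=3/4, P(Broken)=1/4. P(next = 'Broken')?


P(next=Broken) = Σᵢ P(now=i)×P(i→Broken)
= 3/4×6/13 + 1/4×9/16
= 9/26 + 9/64 = 405/832

P = 405/832 ≈ 0.4868


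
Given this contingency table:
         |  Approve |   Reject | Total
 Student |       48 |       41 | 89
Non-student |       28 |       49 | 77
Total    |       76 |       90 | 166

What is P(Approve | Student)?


P(Approve | Student) = 48/(48+41) = 48/89

P(Approve|Student) = 48/89 ≈ 53.93%


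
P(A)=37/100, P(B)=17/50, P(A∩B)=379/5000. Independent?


P(A)×P(B) = 629/5000
P(A∩B) = 379/5000
Not equal → NOT independent

No, not independent


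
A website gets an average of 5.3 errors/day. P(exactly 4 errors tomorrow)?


Poisson(λ=5.3): P(X=4) = e^(-λ)×λ^k/k!
= e^(-5.3) × 5.3^4 / 4!
≈ 0.004991593907 × 789.0481 / 24 ≈ 0.164109

P(X=4) ≈ 0.164109 ≈ 16.41%


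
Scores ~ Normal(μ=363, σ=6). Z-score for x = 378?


z = (x - μ)/σ = (378 - 363)/6 = 2.5

z = 2.5


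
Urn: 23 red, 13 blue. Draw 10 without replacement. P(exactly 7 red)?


Hypergeometric: C(23,7)×C(13,3)/C(36,10)
= 245157×286/254186856 = 62491/226548

P(X=7) = 62491/226548 ≈ 27.58%


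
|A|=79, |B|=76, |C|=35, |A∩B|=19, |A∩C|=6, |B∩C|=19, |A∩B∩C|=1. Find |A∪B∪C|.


|A∪B∪C| = 79+76+35-19-6-19+1 = 147

|A∪B∪C| = 147


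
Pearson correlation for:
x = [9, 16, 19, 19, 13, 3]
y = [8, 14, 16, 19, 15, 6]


n=6, Σx=79, Σy=78, Σxy=1174, Σx²=1237, Σy²=1138
r = (6×1174 - 79×78)/√((6×1237 - 79²)(6×1138 - 78²))
= 882/√(1181×744) = 882/√878664 ≈ 882/937.3708 ≈ 0.9409

r ≈ 0.9409


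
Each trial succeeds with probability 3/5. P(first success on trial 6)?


Geometric: P(X=6) = (1-p)^(k-1)×p = (2/5)^5×3/5 = 96/15625

P(X=6) = 96/15625 ≈ 0.61%


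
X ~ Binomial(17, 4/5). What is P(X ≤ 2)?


P(X ≤ 2) = Σ P(X=i) for i=0..2
P(X=0) = 1/762939453125
P(X=1) = 68/762939453125
P(X=2) = 2176/762939453125
Sum = 449/152587890625

P(X ≤ 2) = 449/152587890625 ≈ 0.00%


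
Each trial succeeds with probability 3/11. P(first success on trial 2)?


Geometric: P(X=2) = (1-p)^(k-1)×p = (8/11)^1×3/11 = 24/121

P(X=2) = 24/121 ≈ 19.83%


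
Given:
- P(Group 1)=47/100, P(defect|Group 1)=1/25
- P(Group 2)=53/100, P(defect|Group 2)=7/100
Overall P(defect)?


P(B) = Σ P(B|Aᵢ)×P(Aᵢ)
  1/25×47/100 = 47/2500
  7/100×53/100 = 371/10000
Sum = 559/10000

P(defect) = 559/10000 ≈ 5.59%


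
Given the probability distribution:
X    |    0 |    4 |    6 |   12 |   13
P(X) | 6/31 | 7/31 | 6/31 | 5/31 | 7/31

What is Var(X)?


E[X] = 215/31
E[X²] = 2231/31
Var(X) = E[X²] - (E[X])² = 2231/31 - 46225/961 = 22936/961

Var(X) = 22936/961 ≈ 23.8668


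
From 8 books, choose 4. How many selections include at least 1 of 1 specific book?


Complement: C(8,4) - C(7,4) = 70 - 35 = 35

35


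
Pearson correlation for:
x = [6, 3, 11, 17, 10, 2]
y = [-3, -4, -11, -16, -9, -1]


n=6, Σx=49, Σy=-44, Σxy=-515, Σx²=559, Σy²=484
r = (6×(-515) - 49×(-44))/√((6×559 - 49²)(6×484 - (-44)²))
= -934/√(953×968) = -934/√922504 ≈ -934/960.4707 ≈ -0.9724

r ≈ -0.9724


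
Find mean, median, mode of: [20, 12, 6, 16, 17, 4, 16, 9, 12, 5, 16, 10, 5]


Sorted: [4, 5, 5, 6, 9, 10, 12, 12, 16, 16, 16, 17, 20]
Mean = 148/13
Median = 12
Freq: {20: 1, 12: 2, 6: 1, 16: 3, 17: 1, 4: 1, 9: 1, 5: 2, 10: 1}
Mode: [16]

Mean=148/13, Median=12, Mode=16


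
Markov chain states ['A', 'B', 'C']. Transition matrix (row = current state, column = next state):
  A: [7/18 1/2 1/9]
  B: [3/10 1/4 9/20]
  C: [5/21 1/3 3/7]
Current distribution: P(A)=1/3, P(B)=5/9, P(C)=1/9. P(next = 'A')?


P(next=A) = Σᵢ P(now=i)×P(i→A)
= 1/3×7/18 + 5/9×3/10 + 1/9×5/21
= 7/54 + 1/6 + 5/189 = 61/189

P = 61/189 ≈ 0.3228


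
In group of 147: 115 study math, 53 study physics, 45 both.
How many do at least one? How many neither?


|A∪B| = 115+53-45 = 123
Neither = 147-123 = 24

At least one: 123; Neither: 24


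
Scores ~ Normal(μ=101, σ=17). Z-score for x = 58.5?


z = (x - μ)/σ = (58.5 - 101)/17 = -2.5

z = -2.5


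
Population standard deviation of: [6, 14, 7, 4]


Mean = 31/4
  (6-31/4)²=49/16
  (14-31/4)²=625/16
  (7-31/4)²=9/16
  (4-31/4)²=225/16
Σ(x-μ)² = 227/4
σ² = (227/4)/4 = 227/16

σ = √(227/16) ≈ 3.7666


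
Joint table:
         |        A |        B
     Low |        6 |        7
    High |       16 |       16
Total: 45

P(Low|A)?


P(Low|A) = 6/(6+16) = 6/22 = 3/11

P = 3/11 ≈ 27.27%


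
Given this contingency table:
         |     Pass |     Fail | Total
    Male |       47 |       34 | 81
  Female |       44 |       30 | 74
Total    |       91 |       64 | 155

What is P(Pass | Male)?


P(Pass | Male) = 47/(47+34) = 47/81

P(Pass|Male) = 47/81 ≈ 58.02%


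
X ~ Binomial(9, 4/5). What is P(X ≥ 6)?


P(X ≥ 6) = Σ P(X=i) for i=6..9
P(X=6) = 344064/1953125
P(X=7) = 589824/1953125
P(X=8) = 589824/1953125
P(X=9) = 262144/1953125
Sum = 1785856/1953125

P(X ≥ 6) = 1785856/1953125 ≈ 91.44%


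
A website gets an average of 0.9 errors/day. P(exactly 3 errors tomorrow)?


Poisson(λ=0.9): P(X=3) = e^(-λ)×λ^k/k!
= e^(-0.9) × 0.9^3 / 3!
≈ 0.4065696597 × 0.729 / 6 ≈ 0.049398

P(X=3) ≈ 0.049398 ≈ 4.94%


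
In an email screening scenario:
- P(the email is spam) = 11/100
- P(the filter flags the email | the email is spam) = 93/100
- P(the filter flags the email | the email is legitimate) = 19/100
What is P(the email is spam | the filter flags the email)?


Using Bayes' theorem:
P(A|B) = P(B|A)·P(A) / P(B)

P(the filter flags the email) = 93/100 × 11/100 + 19/100 × 89/100
= 1023/10000 + 1691/10000 = 1357/5000

P(the email is spam|the filter flags the email) = (1023/10000) / (1357/5000) = 1023/2714

P(the email is spam|the filter flags the email) = 1023/2714 ≈ 37.69%


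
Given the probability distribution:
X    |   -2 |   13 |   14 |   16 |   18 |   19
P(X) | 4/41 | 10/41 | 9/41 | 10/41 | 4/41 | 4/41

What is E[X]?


E[X] = Σ x·P(X=x)
= (-2)×(4/41) + (13)×(10/41) + (14)×(9/41) + (16)×(10/41) + (18)×(4/41) + (19)×(4/41)
= 556/41

E[X] = 556/41


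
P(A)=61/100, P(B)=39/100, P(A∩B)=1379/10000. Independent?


P(A)×P(B) = 2379/10000
P(A∩B) = 1379/10000
Not equal → NOT independent

No, not independent


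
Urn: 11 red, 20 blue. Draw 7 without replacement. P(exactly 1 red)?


Hypergeometric: C(11,1)×C(20,6)/C(31,7)
= 11×38760/2629575 = 28424/175305

P(X=1) = 28424/175305 ≈ 16.21%


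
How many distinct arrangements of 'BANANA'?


Letters: 6, freq: {'B': 1, 'A': 3, 'N': 2}
6!/(1!×3!×2!) = 720/12 = 60

60


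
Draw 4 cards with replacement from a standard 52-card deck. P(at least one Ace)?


P(not a Ace) = 48/52 = 12/13
P(none in 4 draws) = (12/13)^4 = 20736/28561
P(≥1 Ace) = 1 - 20736/28561 = 7825/28561

P = 7825/28561 ≈ 27.40%


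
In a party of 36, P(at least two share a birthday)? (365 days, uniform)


P(all different) = Π(365-i)/365 for i=0..35
= 0.167818
P(match) = 1 - 0.167818 = 0.832182

P ≈ 0.8322 ≈ 83.22%


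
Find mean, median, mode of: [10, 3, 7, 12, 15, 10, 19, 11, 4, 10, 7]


Sorted: [3, 4, 7, 7, 10, 10, 10, 11, 12, 15, 19]
Mean = 108/11
Median = 10
Freq: {10: 3, 3: 1, 7: 2, 12: 1, 15: 1, 19: 1, 11: 1, 4: 1}
Mode: [10]

Mean=108/11, Median=10, Mode=10


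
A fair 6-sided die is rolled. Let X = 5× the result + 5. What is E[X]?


E[die] = (1+6)/2 = 7/2
E[X] = 5×7/2 + 5 = 45/2

E[X] = 45/2
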